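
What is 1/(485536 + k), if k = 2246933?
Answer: 1/2732469 ≈ 3.6597e-7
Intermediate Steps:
1/(485536 + k) = 1/(485536 + 2246933) = 1/2732469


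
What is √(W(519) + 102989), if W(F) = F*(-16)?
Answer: √94685 ≈ 307.71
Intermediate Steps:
W(F) = -16*F
√(W(519) + 102989) = √(-16*519 + 102989) = √(-8304 + 102989) = √94685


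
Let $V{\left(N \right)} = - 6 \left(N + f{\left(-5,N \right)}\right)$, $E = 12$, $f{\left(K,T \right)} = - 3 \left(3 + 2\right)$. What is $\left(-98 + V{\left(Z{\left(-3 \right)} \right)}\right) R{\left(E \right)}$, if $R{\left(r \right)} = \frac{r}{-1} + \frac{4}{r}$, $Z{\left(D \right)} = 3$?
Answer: $\frac{910}{3} \approx 303.33$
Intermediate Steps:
$f{\left(K,T \right)} = -15$ ($f{\left(K,T \right)} = \left(-3\right) 5 = -15$)
$V{\left(N \right)} = 90 - 6 N$ ($V{\left(N \right)} = - 6 \left(N - 15\right) = - 6 \left(-15 + N\right) = 90 - 6 N$)
$R{\left(r \right)} = - r + \frac{4}{r}$ ($R{\left(r \right)} = r \left(-1\right) + \frac{4}{r} = - r + \frac{4}{r}$)
$\left(-98 + V{\left(Z{\left(-3 \right)} \right)}\right) R{\left(E \right)} = \left(-98 + \left(90 - 18\right)\right) \left(\left(-1\right) 12 + \frac{4}{12}\right) = \left(-98 + \left(90 - 18\right)\right) \left(-12 + 4 \cdot \frac{1}{12}\right) = \left(-98 + 72\right) \left(-12 + \frac{1}{3}\right) = \left(-26\right) \left(- \frac{35}{3}\right) = \frac{910}{3}$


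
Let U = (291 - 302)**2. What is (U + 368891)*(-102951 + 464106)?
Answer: 133270528860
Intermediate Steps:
U = 121 (U = (-11)**2 = 121)
(U + 368891)*(-102951 + 464106) = (121 + 368891)*(-102951 + 464106) = 369012*361155 = 133270528860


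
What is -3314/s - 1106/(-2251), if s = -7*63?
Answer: 7947560/992691 ≈ 8.0061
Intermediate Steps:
s = -441
-3314/s - 1106/(-2251) = -3314/(-441) - 1106/(-2251) = -3314*(-1/441) - 1106*(-1/2251) = 3314/441 + 1106/2251 = 7947560/992691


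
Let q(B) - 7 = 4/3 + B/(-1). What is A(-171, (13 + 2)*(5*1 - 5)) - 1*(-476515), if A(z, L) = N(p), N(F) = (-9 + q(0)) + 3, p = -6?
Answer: 1429552/3 ≈ 4.7652e+5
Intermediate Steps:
q(B) = 25/3 - B (q(B) = 7 + (4/3 + B/(-1)) = 7 + (4*(⅓) + B*(-1)) = 7 + (4/3 - B) = 25/3 - B)
N(F) = 7/3 (N(F) = (-9 + (25/3 - 1*0)) + 3 = (-9 + (25/3 + 0)) + 3 = (-9 + 25/3) + 3 = -⅔ + 3 = 7/3)
A(z, L) = 7/3
A(-171, (13 + 2)*(5*1 - 5)) - 1*(-476515) = 7/3 - 1*(-476515) = 7/3 + 476515 = 1429552/3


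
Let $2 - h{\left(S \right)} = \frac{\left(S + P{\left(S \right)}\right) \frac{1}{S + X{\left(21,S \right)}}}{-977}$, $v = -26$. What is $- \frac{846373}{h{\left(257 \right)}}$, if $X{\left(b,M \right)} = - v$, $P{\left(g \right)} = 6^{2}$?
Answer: $- \frac{234014517143}{553275} \approx -4.2296 \cdot 10^{5}$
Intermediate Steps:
$P{\left(g \right)} = 36$
$X{\left(b,M \right)} = 26$ ($X{\left(b,M \right)} = \left(-1\right) \left(-26\right) = 26$)
$h{\left(S \right)} = 2 + \frac{36 + S}{977 \left(26 + S\right)}$ ($h{\left(S \right)} = 2 - \frac{\left(S + 36\right) \frac{1}{S + 26}}{-977} = 2 - \frac{36 + S}{26 + S} \left(- \frac{1}{977}\right) = 2 - - \frac{36 + S}{977 \left(26 + S\right)} = 2 + \frac{36 + S}{977 \left(26 + S\right)}$)
$- \frac{846373}{h{\left(257 \right)}} = - \frac{846373}{\frac{5}{977} \frac{1}{26 + 257} \left(10168 + 391 \cdot 257\right)} = - \frac{846373}{\frac{5}{977} \cdot \frac{1}{283} \left(10168 + 100487\right)} = - \frac{846373}{\frac{5}{977} \cdot \frac{1}{283} \cdot 110655} = - \frac{846373}{\frac{553275}{276491}} = \left(-846373\right) \frac{276491}{553275} = - \frac{234014517143}{553275}$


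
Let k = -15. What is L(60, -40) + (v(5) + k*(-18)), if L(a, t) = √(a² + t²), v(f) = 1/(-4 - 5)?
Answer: 2429/9 + 20*√13 ≈ 342.00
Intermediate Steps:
v(f) = -⅑ (v(f) = 1/(-9) = -⅑)
L(60, -40) + (v(5) + k*(-18)) = √(60² + (-40)²) + (-⅑ - 15*(-18)) = √(3600 + 1600) + (-⅑ + 270) = √5200 + 2429/9 = 20*√13 + 2429/9 = 2429/9 + 20*√13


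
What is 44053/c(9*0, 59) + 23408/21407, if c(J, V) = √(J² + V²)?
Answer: 944423643/1263013 ≈ 747.75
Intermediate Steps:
44053/c(9*0, 59) + 23408/21407 = 44053/(√((9*0)² + 59²)) + 23408/21407 = 44053/(√(0² + 3481)) + 23408*(1/21407) = 44053/(√(0 + 3481)) + 23408/21407 = 44053/(√3481) + 23408/21407 = 44053/59 + 23408/21407 = 944423643/1263013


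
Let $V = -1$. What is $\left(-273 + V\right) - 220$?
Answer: $-494$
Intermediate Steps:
$\left(-273 + V\right) - 220 = \left(-273 - 1\right) - 220 = -274 - 220 = -494$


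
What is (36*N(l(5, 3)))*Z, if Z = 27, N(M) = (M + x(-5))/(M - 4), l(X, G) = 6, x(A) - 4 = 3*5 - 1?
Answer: 11664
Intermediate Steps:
x(A) = 18 (x(A) = 4 + (3*5 - 1) = 4 + (15 - 1) = 4 + 14 = 18)
N(M) = (18 + M)/(-4 + M) (N(M) = (M + 18)/(M - 4) = (18 + M)/(-4 + M))
(36*N(l(5, 3)))*Z = (36*((18 + 6)/(-4 + 6)))*27 = (36*(24/2))*27 = (36*((½)*24))*27 = (36*12)*27 = 432*27 = 11664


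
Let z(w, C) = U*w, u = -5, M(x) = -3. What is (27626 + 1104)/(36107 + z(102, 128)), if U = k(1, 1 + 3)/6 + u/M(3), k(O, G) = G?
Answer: 5746/7269 ≈ 0.79048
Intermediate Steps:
U = 7/3 (U = (1 + 3)/6 - 5/(-3) = 4*(⅙) - 5*(-⅓) = ⅔ + 5/3 = 7/3 ≈ 2.3333)
z(w, C) = 7*w/3
(27626 + 1104)/(36107 + z(102, 128)) = (27626 + 1104)/(36107 + (7/3)*102) = 28730/(36107 + 238) = 28730/36345 = 28730*(1/36345) = 5746/7269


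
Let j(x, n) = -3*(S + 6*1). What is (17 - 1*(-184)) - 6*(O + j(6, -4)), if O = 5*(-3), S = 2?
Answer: 435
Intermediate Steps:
O = -15
j(x, n) = -24 (j(x, n) = -3*(2 + 6*1) = -3*(2 + 6) = -3*8 = -24)
(17 - 1*(-184)) - 6*(O + j(6, -4)) = (17 - 1*(-184)) - 6*(-15 - 24) = (17 + 184) - 6*(-39) = 201 - 1*(-234) = 201 + 234 = 435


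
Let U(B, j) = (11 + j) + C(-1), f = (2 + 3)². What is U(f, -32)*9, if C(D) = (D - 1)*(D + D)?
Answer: -153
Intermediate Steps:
C(D) = 2*D*(-1 + D) (C(D) = (-1 + D)*(2*D) = 2*D*(-1 + D))
f = 25 (f = 5² = 25)
U(B, j) = 15 + j (U(B, j) = (11 + j) + 2*(-1)*(-1 - 1) = (11 + j) + 2*(-1)*(-2) = (11 + j) + 4 = 15 + j)
U(f, -32)*9 = (15 - 32)*9 = -17*9 = -153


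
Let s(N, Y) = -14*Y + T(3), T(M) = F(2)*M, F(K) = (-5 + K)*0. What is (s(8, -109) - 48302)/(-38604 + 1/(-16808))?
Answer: 786211008/648856033 ≈ 1.2117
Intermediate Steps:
F(K) = 0
T(M) = 0 (T(M) = 0*M = 0)
s(N, Y) = -14*Y (s(N, Y) = -14*Y + 0 = -14*Y)
(s(8, -109) - 48302)/(-38604 + 1/(-16808)) = (-14*(-109) - 48302)/(-38604 + 1/(-16808)) = (1526 - 48302)/(-38604 - 1/16808) = -46776/(-648856033/16808) = -46776*(-16808/648856033) = 786211008/648856033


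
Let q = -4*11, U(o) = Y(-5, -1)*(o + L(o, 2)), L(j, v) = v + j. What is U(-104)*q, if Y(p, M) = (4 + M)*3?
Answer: 81576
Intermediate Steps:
L(j, v) = j + v
Y(p, M) = 12 + 3*M
U(o) = 18 + 18*o (U(o) = (12 + 3*(-1))*(o + (o + 2)) = (12 - 3)*(o + (2 + o)) = 9*(2 + 2*o) = 18 + 18*o)
q = -44
U(-104)*q = (18 + 18*(-104))*(-44) = (18 - 1872)*(-44) = -1854*(-44) = 81576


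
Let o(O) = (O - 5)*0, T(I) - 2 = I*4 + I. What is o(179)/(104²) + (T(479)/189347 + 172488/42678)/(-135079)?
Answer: -5460397417/181927802676669 ≈ -3.0014e-5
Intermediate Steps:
T(I) = 2 + 5*I (T(I) = 2 + (I*4 + I) = 2 + (4*I + I) = 2 + 5*I)
o(O) = 0 (o(O) = (-5 + O)*0 = 0)
o(179)/(104²) + (T(479)/189347 + 172488/42678)/(-135079) = 0/(104²) + ((2 + 5*479)/189347 + 172488/42678)/(-135079) = 0/10816 + ((2 + 2395)*(1/189347) + 172488*(1/42678))*(-1/135079) = 0*(1/10816) + (2397*(1/189347) + 28748/7113)*(-1/135079) = 0 + (2397/189347 + 28748/7113)*(-1/135079) = 0 + (5460397417/1346825211)*(-1/135079) = 0 - 5460397417/181927802676669 = -5460397417/181927802676669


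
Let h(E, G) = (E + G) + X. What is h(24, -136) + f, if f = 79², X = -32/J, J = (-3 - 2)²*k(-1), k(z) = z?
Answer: 153257/25 ≈ 6130.3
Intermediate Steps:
J = -25 (J = (-3 - 2)²*(-1) = (-5)²*(-1) = 25*(-1) = -25)
X = 32/25 (X = -32/(-25) = -32*(-1/25) = 32/25 ≈ 1.2800)
f = 6241
h(E, G) = 32/25 + E + G (h(E, G) = (E + G) + 32/25 = 32/25 + E + G)
h(24, -136) + f = (32/25 + 24 - 136) + 6241 = -2768/25 + 6241 = 153257/25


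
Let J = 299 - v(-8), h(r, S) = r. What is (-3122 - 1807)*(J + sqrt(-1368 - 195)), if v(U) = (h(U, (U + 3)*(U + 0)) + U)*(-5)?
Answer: -1079451 - 4929*I*sqrt(1563) ≈ -1.0795e+6 - 1.9487e+5*I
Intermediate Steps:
v(U) = -10*U (v(U) = (U + U)*(-5) = (2*U)*(-5) = -10*U)
J = 219 (J = 299 - (-10)*(-8) = 299 - 1*80 = 299 - 80 = 219)
(-3122 - 1807)*(J + sqrt(-1368 - 195)) = (-3122 - 1807)*(219 + sqrt(-1368 - 195)) = -4929*(219 + sqrt(-1563)) = -4929*(219 + I*sqrt(1563)) = -1079451 - 4929*I*sqrt(1563)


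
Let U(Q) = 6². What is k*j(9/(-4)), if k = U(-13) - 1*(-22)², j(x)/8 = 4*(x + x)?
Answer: 64512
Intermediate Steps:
U(Q) = 36
j(x) = 64*x (j(x) = 8*(4*(x + x)) = 8*(4*(2*x)) = 8*(8*x) = 64*x)
k = -448 (k = 36 - 1*(-22)² = 36 - 1*484 = 36 - 484 = -448)
k*j(9/(-4)) = -28672*9/(-4) = -28672*9*(-¼) = -28672*(-9)/4 = -448*(-144) = 64512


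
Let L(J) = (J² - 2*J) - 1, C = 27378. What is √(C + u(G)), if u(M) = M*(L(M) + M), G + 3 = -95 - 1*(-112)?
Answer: 2*√7478 ≈ 172.95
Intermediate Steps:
L(J) = -1 + J² - 2*J
G = 14 (G = -3 + (-95 - 1*(-112)) = -3 + (-95 + 112) = -3 + 17 = 14)
u(M) = M*(-1 + M² - M) (u(M) = M*((-1 + M² - 2*M) + M) = M*(-1 + M² - M))
√(C + u(G)) = √(27378 + 14*(-1 + 14² - 1*14)) = √(27378 + 14*(-1 + 196 - 14)) = √(27378 + 14*181) = √(27378 + 2534) = √29912 = 2*√7478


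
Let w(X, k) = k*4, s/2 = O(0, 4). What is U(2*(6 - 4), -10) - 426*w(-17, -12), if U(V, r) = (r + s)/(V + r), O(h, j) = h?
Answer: 61349/3 ≈ 20450.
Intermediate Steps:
s = 0 (s = 2*0 = 0)
w(X, k) = 4*k
U(V, r) = r/(V + r) (U(V, r) = (r + 0)/(V + r) = r/(V + r))
U(2*(6 - 4), -10) - 426*w(-17, -12) = -10/(2*(6 - 4) - 10) - 1704*(-12) = -10/(2*2 - 10) - 426*(-48) = -10/(4 - 10) + 20448 = -10/(-6) + 20448 = -10*(-1/6) + 20448 = 5/3 + 20448 = 61349/3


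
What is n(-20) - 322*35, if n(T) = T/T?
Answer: -11269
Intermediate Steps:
n(T) = 1
n(-20) - 322*35 = 1 - 322*35 = 1 - 11270 = -11269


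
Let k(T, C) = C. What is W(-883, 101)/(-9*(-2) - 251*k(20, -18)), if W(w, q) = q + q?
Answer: 101/2268 ≈ 0.044533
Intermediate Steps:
W(w, q) = 2*q
W(-883, 101)/(-9*(-2) - 251*k(20, -18)) = (2*101)/(-9*(-2) - 251*(-18)) = 202/(18 + 4518) = 202/4536 = 202*(1/4536) = 101/2268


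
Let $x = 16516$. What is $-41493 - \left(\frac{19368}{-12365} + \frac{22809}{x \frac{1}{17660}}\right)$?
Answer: $- \frac{3363525624708}{51055085} \approx -65880.0$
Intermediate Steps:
$-41493 - \left(\frac{19368}{-12365} + \frac{22809}{x \frac{1}{17660}}\right) = -41493 - \left(\frac{19368}{-12365} + \frac{22809}{16516 \cdot \frac{1}{17660}}\right) = -41493 - \left(19368 \left(- \frac{1}{12365}\right) + \frac{22809}{16516 \cdot \frac{1}{17660}}\right) = -41493 - \left(- \frac{19368}{12365} + \frac{22809}{\frac{4129}{4415}}\right) = -41493 - \left(- \frac{19368}{12365} + 22809 \cdot \frac{4415}{4129}\right) = -41493 - \left(- \frac{19368}{12365} + \frac{100701735}{4129}\right) = -41493 - \frac{1245096982803}{51055085} = - \frac{3363525624708}{51055085}$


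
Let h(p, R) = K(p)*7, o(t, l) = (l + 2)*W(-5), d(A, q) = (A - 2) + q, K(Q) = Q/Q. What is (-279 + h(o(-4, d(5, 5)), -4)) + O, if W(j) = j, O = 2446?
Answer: 2174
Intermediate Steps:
K(Q) = 1
d(A, q) = -2 + A + q (d(A, q) = (-2 + A) + q = -2 + A + q)
o(t, l) = -10 - 5*l (o(t, l) = (l + 2)*(-5) = (2 + l)*(-5) = -10 - 5*l)
h(p, R) = 7 (h(p, R) = 1*7 = 7)
(-279 + h(o(-4, d(5, 5)), -4)) + O = (-279 + 7) + 2446 = -272 + 2446 = 2174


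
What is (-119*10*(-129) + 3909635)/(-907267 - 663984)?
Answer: -4063145/1571251 ≈ -2.5859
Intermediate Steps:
(-119*10*(-129) + 3909635)/(-907267 - 663984) = (-1190*(-129) + 3909635)/(-1571251) = (153510 + 3909635)*(-1/1571251) = 4063145*(-1/1571251) = -4063145/1571251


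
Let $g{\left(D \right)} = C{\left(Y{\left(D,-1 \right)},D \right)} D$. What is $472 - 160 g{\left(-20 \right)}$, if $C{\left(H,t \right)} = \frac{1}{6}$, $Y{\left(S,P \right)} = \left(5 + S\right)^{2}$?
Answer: $\frac{3016}{3} \approx 1005.3$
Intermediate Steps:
$C{\left(H,t \right)} = \frac{1}{6}$
$g{\left(D \right)} = \frac{D}{6}$
$472 - 160 g{\left(-20 \right)} = 472 - 160 \cdot \frac{1}{6} \left(-20\right) = 472 - - \frac{1600}{3} = 472 + \frac{1600}{3} = \frac{3016}{3}$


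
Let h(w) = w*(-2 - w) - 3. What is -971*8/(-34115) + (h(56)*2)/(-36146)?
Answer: 251298929/616560395 ≈ 0.40758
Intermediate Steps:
h(w) = -3 + w*(-2 - w)
-971*8/(-34115) + (h(56)*2)/(-36146) = -971*8/(-34115) + ((-3 - 1*56² - 2*56)*2)/(-36146) = -7768*(-1/34115) + ((-3 - 1*3136 - 112)*2)*(-1/36146) = 7768/34115 + ((-3 - 3136 - 112)*2)*(-1/36146) = 7768/34115 - 3251*2*(-1/36146) = 7768/34115 - 6502*(-1/36146) = 7768/34115 + 3251/18073 = 251298929/616560395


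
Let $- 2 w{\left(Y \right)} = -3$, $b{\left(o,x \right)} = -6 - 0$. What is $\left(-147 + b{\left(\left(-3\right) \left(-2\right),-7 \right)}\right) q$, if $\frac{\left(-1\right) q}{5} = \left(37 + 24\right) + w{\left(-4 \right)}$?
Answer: $\frac{95625}{2} \approx 47813.0$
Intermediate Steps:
$b{\left(o,x \right)} = -6$ ($b{\left(o,x \right)} = -6 + 0 = -6$)
$w{\left(Y \right)} = \frac{3}{2}$ ($w{\left(Y \right)} = \left(- \frac{1}{2}\right) \left(-3\right) = \frac{3}{2}$)
$q = - \frac{625}{2}$ ($q = - 5 \left(\left(37 + 24\right) + \frac{3}{2}\right) = - 5 \left(61 + \frac{3}{2}\right) = \left(-5\right) \frac{125}{2} = - \frac{625}{2} \approx -312.5$)
$\left(-147 + b{\left(\left(-3\right) \left(-2\right),-7 \right)}\right) q = \left(-147 - 6\right) \left(- \frac{625}{2}\right) = \left(-153\right) \left(- \frac{625}{2}\right) = \frac{95625}{2}$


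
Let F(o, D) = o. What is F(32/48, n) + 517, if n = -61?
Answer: 1553/3 ≈ 517.67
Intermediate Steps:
F(32/48, n) + 517 = 32/48 + 517 = 32*(1/48) + 517 = 2/3 + 517 = 1553/3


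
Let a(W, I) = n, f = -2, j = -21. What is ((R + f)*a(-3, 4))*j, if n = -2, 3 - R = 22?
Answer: -882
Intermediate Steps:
R = -19 (R = 3 - 1*22 = 3 - 22 = -19)
a(W, I) = -2
((R + f)*a(-3, 4))*j = ((-19 - 2)*(-2))*(-21) = -21*(-2)*(-21) = 42*(-21) = -882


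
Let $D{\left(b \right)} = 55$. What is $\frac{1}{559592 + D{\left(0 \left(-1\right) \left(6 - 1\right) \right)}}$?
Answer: $\frac{1}{559647} \approx 1.7868 \cdot 10^{-6}$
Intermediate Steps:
$\frac{1}{559592 + D{\left(0 \left(-1\right) \left(6 - 1\right) \right)}} = \frac{1}{559592 + 55} = \frac{1}{559647}$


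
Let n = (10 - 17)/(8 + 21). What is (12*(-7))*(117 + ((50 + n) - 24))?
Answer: -347760/29 ≈ -11992.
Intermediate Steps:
n = -7/29 ≈ -0.24138
(12*(-7))*(117 + ((50 + n) - 24)) = (12*(-7))*(117 + ((50 - 7/29) - 24)) = -84*(117 + (1443/29 - 24)) = -84*(117 + 747/29) = -84*4140/29 = -347760/29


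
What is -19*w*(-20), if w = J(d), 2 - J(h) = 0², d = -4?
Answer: 760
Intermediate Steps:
J(h) = 2 (J(h) = 2 - 1*0² = 2 - 1*0 = 2 + 0 = 2)
w = 2
-19*w*(-20) = -19*2*(-20) = -38*(-20) = 760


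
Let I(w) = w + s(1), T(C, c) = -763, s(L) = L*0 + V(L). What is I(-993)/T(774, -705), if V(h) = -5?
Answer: 998/763 ≈ 1.3080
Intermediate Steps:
s(L) = -5 (s(L) = L*0 - 5 = 0 - 5 = -5)
I(w) = -5 + w (I(w) = w - 5 = -5 + w)
I(-993)/T(774, -705) = (-5 - 993)/(-763) = -998*(-1/763) = 998/763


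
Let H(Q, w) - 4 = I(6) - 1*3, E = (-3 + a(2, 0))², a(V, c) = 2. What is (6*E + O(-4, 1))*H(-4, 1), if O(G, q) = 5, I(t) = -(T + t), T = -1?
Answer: -44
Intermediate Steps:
E = 1 (E = (-3 + 2)² = (-1)² = 1)
I(t) = 1 - t (I(t) = -(-1 + t) = 1 - t)
H(Q, w) = -4 (H(Q, w) = 4 + ((1 - 1*6) - 1*3) = 4 + ((1 - 6) - 3) = 4 + (-5 - 3) = 4 - 8 = -4)
(6*E + O(-4, 1))*H(-4, 1) = (6*1 + 5)*(-4) = (6 + 5)*(-4) = 11*(-4) = -44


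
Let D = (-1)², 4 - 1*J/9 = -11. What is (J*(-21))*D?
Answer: -2835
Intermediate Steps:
J = 135 (J = 36 - 9*(-11) = 36 + 99 = 135)
D = 1
(J*(-21))*D = (135*(-21))*1 = -2835*1 = -2835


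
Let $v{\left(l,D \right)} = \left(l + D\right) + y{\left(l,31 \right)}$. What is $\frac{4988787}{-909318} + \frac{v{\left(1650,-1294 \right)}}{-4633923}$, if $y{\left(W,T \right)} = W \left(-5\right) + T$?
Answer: $- \frac{2567833872663}{468189954946} \approx -5.4846$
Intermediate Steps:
$y{\left(W,T \right)} = T - 5 W$ ($y{\left(W,T \right)} = - 5 W + T = T - 5 W$)
$v{\left(l,D \right)} = 31 + D - 4 l$ ($v{\left(l,D \right)} = \left(l + D\right) - \left(-31 + 5 l\right) = \left(D + l\right) - \left(-31 + 5 l\right) = 31 + D - 4 l$)
$\frac{4988787}{-909318} + \frac{v{\left(1650,-1294 \right)}}{-4633923} = \frac{4988787}{-909318} + \frac{31 - 1294 - 6600}{-4633923} = 4988787 \left(- \frac{1}{909318}\right) + \left(31 - 1294 - 6600\right) \left(- \frac{1}{4633923}\right) = - \frac{1662929}{303106} - - \frac{2621}{1544641} = - \frac{1662929}{303106} + \frac{2621}{1544641} = - \frac{2567833872663}{468189954946}$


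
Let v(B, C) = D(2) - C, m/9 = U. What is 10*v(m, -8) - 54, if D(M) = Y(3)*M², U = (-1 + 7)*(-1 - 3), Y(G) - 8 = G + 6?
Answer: 706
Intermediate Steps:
Y(G) = 14 + G (Y(G) = 8 + (G + 6) = 8 + (6 + G) = 14 + G)
U = -24 (U = 6*(-4) = -24)
m = -216 (m = 9*(-24) = -216)
D(M) = 17*M² (D(M) = (14 + 3)*M² = 17*M²)
v(B, C) = 68 - C (v(B, C) = 17*2² - C = 17*4 - C = 68 - C)
10*v(m, -8) - 54 = 10*(68 - 1*(-8)) - 54 = 10*(68 + 8) - 54 = 10*76 - 54 = 760 - 54 = 706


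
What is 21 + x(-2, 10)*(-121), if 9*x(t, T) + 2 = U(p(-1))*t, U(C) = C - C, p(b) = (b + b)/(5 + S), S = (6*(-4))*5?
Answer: 431/9 ≈ 47.889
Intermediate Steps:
S = -120 (S = -24*5 = -120)
p(b) = -2*b/115 (p(b) = (b + b)/(5 - 120) = (2*b)/(-115) = (2*b)*(-1/115) = -2*b/115)
U(C) = 0
x(t, T) = -2/9 (x(t, T) = -2/9 + (0*t)/9 = -2/9 + (⅑)*0 = -2/9 + 0 = -2/9)
21 + x(-2, 10)*(-121) = 21 - 2/9*(-121) = 21 + 242/9 = 431/9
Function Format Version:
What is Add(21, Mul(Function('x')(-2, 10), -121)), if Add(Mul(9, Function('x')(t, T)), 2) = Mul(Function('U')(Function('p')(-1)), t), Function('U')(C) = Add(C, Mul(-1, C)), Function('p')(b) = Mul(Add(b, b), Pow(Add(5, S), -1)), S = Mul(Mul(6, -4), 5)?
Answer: Rational(431, 9) ≈ 47.889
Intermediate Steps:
S = -120 (S = Mul(-24, 5) = -120)
Function('p')(b) = Mul(Rational(-2, 115), b) (Function('p')(b) = Mul(Add(b, b), Pow(Add(5, -120), -1)) = Mul(Mul(2, b), Pow(-115, -1)) = Mul(Mul(2, b), Rational(-1, 115)) = Mul(Rational(-2, 115), b))
Function('U')(C) = 0
Function('x')(t, T) = Rational(-2, 9) (Function('x')(t, T) = Add(Rational(-2, 9), Mul(Rational(1, 9), Mul(0, t))) = Add(Rational(-2, 9), Mul(Rational(1, 9), 0)) = Add(Rational(-2, 9), 0) = Rational(-2, 9))
Add(21, Mul(Function('x')(-2, 10), -121)) = Add(21, Mul(Rational(-2, 9), -121)) = Add(21, Rational(242, 9)) = Rational(431, 9)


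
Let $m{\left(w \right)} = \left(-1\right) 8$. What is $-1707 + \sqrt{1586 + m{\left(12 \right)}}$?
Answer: $-1707 + \sqrt{1578} \approx -1667.3$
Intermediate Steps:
$m{\left(w \right)} = -8$
$-1707 + \sqrt{1586 + m{\left(12 \right)}} = -1707 + \sqrt{1586 - 8} = -1707 + \sqrt{1578}$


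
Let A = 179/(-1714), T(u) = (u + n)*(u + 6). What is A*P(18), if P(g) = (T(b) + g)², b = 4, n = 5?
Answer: -1043928/857 ≈ -1218.1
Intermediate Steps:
T(u) = (5 + u)*(6 + u) (T(u) = (u + 5)*(u + 6) = (5 + u)*(6 + u))
P(g) = (90 + g)² (P(g) = ((30 + 4² + 11*4) + g)² = ((30 + 16 + 44) + g)² = (90 + g)²)
A = -179/1714 (A = 179*(-1/1714) = -179/1714 ≈ -0.10443)
A*P(18) = -179*(90 + 18)²/1714 = -179/1714*108² = -179/1714*11664 = -1043928/857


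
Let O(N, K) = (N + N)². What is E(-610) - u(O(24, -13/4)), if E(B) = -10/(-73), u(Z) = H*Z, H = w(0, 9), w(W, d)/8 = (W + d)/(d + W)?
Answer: -1345526/73 ≈ -18432.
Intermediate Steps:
w(W, d) = 8 (w(W, d) = 8*((W + d)/(d + W)) = 8*((W + d)/(W + d)) = 8*1 = 8)
H = 8
O(N, K) = 4*N² (O(N, K) = (2*N)² = 4*N²)
u(Z) = 8*Z
E(B) = 10/73 (E(B) = -10*(-1/73) = 10/73)
E(-610) - u(O(24, -13/4)) = 10/73 - 8*4*24² = 10/73 - 8*4*576 = 10/73 - 8*2304 = 10/73 - 1*18432 = 10/73 - 18432 = -1345526/73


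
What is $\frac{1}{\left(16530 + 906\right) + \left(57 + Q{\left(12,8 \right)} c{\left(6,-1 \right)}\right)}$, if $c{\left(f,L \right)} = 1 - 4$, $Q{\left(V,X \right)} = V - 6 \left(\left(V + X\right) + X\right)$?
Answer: $\frac{1}{17961} \approx 5.5676 \cdot 10^{-5}$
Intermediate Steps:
$Q{\left(V,X \right)} = - 12 X - 5 V$ ($Q{\left(V,X \right)} = V - 6 \left(V + 2 X\right) = V - \left(6 V + 12 X\right) = - 12 X - 5 V$)
$c{\left(f,L \right)} = -3$
$\frac{1}{\left(16530 + 906\right) + \left(57 + Q{\left(12,8 \right)} c{\left(6,-1 \right)}\right)} = \frac{1}{\left(16530 + 906\right) + \left(57 + \left(\left(-12\right) 8 - 60\right) \left(-3\right)\right)} = \frac{1}{17436 + \left(57 + \left(-96 - 60\right) \left(-3\right)\right)} = \frac{1}{17436 + \left(57 - -468\right)} = \frac{1}{17436 + \left(57 + 468\right)} = \frac{1}{17436 + 525} = \frac{1}{17961}$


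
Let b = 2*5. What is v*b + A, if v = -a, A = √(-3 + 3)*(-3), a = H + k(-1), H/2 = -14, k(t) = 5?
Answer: 230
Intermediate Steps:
H = -28 (H = 2*(-14) = -28)
a = -23 (a = -28 + 5 = -23)
A = 0 (A = √0*(-3) = 0*(-3) = 0)
v = 23 (v = -1*(-23) = 23)
b = 10
v*b + A = 23*10 + 0 = 230 + 0 = 230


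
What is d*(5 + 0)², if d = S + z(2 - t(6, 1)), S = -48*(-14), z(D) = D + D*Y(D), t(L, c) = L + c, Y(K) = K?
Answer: 17300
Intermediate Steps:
z(D) = D + D² (z(D) = D + D*D = D + D²)
S = 672
d = 692 (d = 672 + (2 - (6 + 1))*(1 + (2 - (6 + 1))) = 672 + (2 - 1*7)*(1 + (2 - 1*7)) = 672 + (2 - 7)*(1 + (2 - 7)) = 672 - 5*(1 - 5) = 672 - 5*(-4) = 672 + 20 = 692)
d*(5 + 0)² = 692*(5 + 0)² = 692*5² = 692*25 = 17300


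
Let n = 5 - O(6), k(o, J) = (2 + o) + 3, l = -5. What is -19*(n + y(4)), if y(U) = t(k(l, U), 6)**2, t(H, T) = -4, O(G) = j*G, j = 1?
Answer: -285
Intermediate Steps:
O(G) = G (O(G) = 1*G = G)
k(o, J) = 5 + o
n = -1 (n = 5 - 1*6 = 5 - 6 = -1)
y(U) = 16 (y(U) = (-4)**2 = 16)
-19*(n + y(4)) = -19*(-1 + 16) = -19*15 = -285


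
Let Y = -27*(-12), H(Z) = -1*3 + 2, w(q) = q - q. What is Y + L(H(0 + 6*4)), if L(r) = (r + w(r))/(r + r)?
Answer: 649/2 ≈ 324.50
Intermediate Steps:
w(q) = 0
H(Z) = -1 (H(Z) = -3 + 2 = -1)
L(r) = ½ (L(r) = (r + 0)/(r + r) = r/((2*r)) = r*(1/(2*r)) = ½)
Y = 324
Y + L(H(0 + 6*4)) = 324 + ½ = 649/2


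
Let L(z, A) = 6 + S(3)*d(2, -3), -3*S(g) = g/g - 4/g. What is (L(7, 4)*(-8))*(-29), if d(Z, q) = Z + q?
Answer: 12296/9 ≈ 1366.2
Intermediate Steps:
S(g) = -1/3 + 4/(3*g) (S(g) = -(g/g - 4/g)/3 = -(1 - 4/g)/3 = -1/3 + 4/(3*g))
L(z, A) = 53/9 (L(z, A) = 6 + ((1/3)*(4 - 1*3)/3)*(2 - 3) = 6 + ((1/3)*(1/3)*(4 - 3))*(-1) = 6 + ((1/3)*(1/3)*1)*(-1) = 6 + (1/9)*(-1) = 6 - 1/9 = 53/9)
(L(7, 4)*(-8))*(-29) = ((53/9)*(-8))*(-29) = -424/9*(-29) = 12296/9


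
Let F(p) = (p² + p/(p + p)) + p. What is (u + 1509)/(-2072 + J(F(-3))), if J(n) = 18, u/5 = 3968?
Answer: -21349/2054 ≈ -10.394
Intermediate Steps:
u = 19840 (u = 5*3968 = 19840)
F(p) = ½ + p + p² (F(p) = (p² + p/((2*p))) + p = (p² + (1/(2*p))*p) + p = (p² + ½) + p = (½ + p²) + p = ½ + p + p²)
(u + 1509)/(-2072 + J(F(-3))) = (19840 + 1509)/(-2072 + 18) = 21349/(-2054) = 21349*(-1/2054) = -21349/2054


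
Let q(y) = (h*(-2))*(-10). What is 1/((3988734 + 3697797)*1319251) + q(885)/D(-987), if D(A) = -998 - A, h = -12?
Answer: 2433711289987451/111545100791091 ≈ 21.818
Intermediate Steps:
q(y) = -240 (q(y) = -12*(-2)*(-10) = 24*(-10) = -240)
1/((3988734 + 3697797)*1319251) + q(885)/D(-987) = 1/((3988734 + 3697797)*1319251) - 240/(-998 - 1*(-987)) = (1/1319251)/7686531 - 240/(-998 + 987) = (1/7686531)*(1/1319251) - 240/(-11) = 1/10140463708281 - 240*(-1/11) = 1/10140463708281 + 240/11 = 2433711289987451/111545100791091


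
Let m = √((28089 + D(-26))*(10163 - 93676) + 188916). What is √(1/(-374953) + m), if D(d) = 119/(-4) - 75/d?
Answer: √(-253468228 + 3655333557434*I*√1584114153323)/9748778 ≈ 155.58 + 155.58*I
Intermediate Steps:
D(d) = -119/4 - 75/d (D(d) = 119*(-¼) - 75/d = -119/4 - 75/d)
m = I*√1584114153323/26 (m = √((28089 + (-119/4 - 75/(-26)))*(10163 - 93676) + 188916) = √((28089 + (-119/4 - 75*(-1/26)))*(-83513) + 188916) = √((28089 + (-119/4 + 75/26))*(-83513) + 188916) = √((28089 - 1397/52)*(-83513) + 188916) = √((1459231/52)*(-83513) + 188916) = √(-121864758503/52 + 188916) = √(-121854934871/52) = I*√1584114153323/26 ≈ 48408.0*I)
√(1/(-374953) + m) = √(1/(-374953) + I*√1584114153323/26) = √(-1/374953 + I*√1584114153323/26)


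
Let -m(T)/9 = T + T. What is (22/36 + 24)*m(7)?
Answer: -3101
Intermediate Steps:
m(T) = -18*T (m(T) = -9*(T + T) = -18*T)
(22/36 + 24)*m(7) = (22/36 + 24)*(-18*7) = (22*(1/36) + 24)*(-126) = (11/18 + 24)*(-126) = (443/18)*(-126) = -3101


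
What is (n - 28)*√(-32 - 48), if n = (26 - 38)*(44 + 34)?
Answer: -3856*I*√5 ≈ -8622.3*I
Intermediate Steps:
n = -936 (n = -12*78 = -936)
(n - 28)*√(-32 - 48) = (-936 - 28)*√(-32 - 48) = -3856*I*√5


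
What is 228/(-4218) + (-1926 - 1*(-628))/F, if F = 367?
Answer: -48760/13579 ≈ -3.5908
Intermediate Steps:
228/(-4218) + (-1926 - 1*(-628))/F = 228/(-4218) + (-1926 - 1*(-628))/367 = 228*(-1/4218) + (-1926 + 628)*(1/367) = -2/37 - 1298*1/367 = -2/37 - 1298/367 = -48760/13579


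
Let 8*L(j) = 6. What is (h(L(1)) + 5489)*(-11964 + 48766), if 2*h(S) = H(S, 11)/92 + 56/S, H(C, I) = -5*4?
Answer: 14032952219/69 ≈ 2.0338e+8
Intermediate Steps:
H(C, I) = -20
L(j) = ¾ (L(j) = (⅛)*6 = ¾)
h(S) = -5/46 + 28/S (h(S) = (-20/92 + 56/S)/2 = (-20*1/92 + 56/S)/2 = (-5/23 + 56/S)/2 = -5/46 + 28/S)
(h(L(1)) + 5489)*(-11964 + 48766) = ((-5/46 + 28/(¾)) + 5489)*(-11964 + 48766) = ((-5/46 + 28*(4/3)) + 5489)*36802 = ((-5/46 + 112/3) + 5489)*36802 = (5137/138 + 5489)*36802 = (762619/138)*36802 = 14032952219/69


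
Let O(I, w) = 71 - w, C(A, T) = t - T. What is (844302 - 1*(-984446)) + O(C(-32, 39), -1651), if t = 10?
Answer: 1830470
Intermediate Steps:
C(A, T) = 10 - T
(844302 - 1*(-984446)) + O(C(-32, 39), -1651) = (844302 - 1*(-984446)) + (71 - 1*(-1651)) = (844302 + 984446) + (71 + 1651) = 1828748 + 1722 = 1830470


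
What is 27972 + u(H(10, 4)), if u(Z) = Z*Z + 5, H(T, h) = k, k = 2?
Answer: 27981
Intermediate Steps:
H(T, h) = 2
u(Z) = 5 + Z**2 (u(Z) = Z**2 + 5 = 5 + Z**2)
27972 + u(H(10, 4)) = 27972 + (5 + 2**2) = 27972 + (5 + 4) = 27972 + 9 = 27981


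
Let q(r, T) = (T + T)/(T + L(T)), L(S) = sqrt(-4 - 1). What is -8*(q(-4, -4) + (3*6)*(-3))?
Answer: 8816/21 - 64*I*sqrt(5)/21 ≈ 419.81 - 6.8147*I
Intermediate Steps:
L(S) = I*sqrt(5) (L(S) = sqrt(-5) = I*sqrt(5))
q(r, T) = 2*T/(T + I*sqrt(5)) (q(r, T) = (T + T)/(T + I*sqrt(5)) = (2*T)/(T + I*sqrt(5)) = 2*T/(T + I*sqrt(5)))
-8*(q(-4, -4) + (3*6)*(-3)) = -8*(2*(-4)/(-4 + I*sqrt(5)) + (3*6)*(-3)) = -8*(-8/(-4 + I*sqrt(5)) + 18*(-3)) = -8*(-8/(-4 + I*sqrt(5)) - 54) = -8*(-54 - 8/(-4 + I*sqrt(5))) = 432 + 64/(-4 + I*sqrt(5))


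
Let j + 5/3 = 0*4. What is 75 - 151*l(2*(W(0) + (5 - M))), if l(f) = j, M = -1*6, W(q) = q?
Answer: 980/3 ≈ 326.67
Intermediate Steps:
M = -6
j = -5/3 (j = -5/3 + 0*4 = -5/3 + 0 = -5/3 ≈ -1.6667)
l(f) = -5/3
75 - 151*l(2*(W(0) + (5 - M))) = 75 - 151*(-5/3) = 75 + 755/3 = 980/3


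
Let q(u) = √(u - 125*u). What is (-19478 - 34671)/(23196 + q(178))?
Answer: -314010051/134519122 + 54149*I*√5518/269038244 ≈ -2.3343 + 0.014951*I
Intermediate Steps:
q(u) = 2*√31*√(-u) (q(u) = √(-124*u) = 2*√31*√(-u))
(-19478 - 34671)/(23196 + q(178)) = (-19478 - 34671)/(23196 + 2*√31*√(-1*178)) = -54149/(23196 + 2*√31*√(-178)) = -54149/(23196 + 2*√31*(I*√178)) = -54149/(23196 + 2*I*√5518)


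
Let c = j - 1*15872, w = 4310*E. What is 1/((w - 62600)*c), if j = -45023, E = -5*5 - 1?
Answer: 1/10635920700 ≈ 9.4021e-11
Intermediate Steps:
E = -26 (E = -25 - 1 = -26)
w = -112060 (w = 4310*(-26) = -112060)
c = -60895 (c = -45023 - 1*15872 = -45023 - 15872 = -60895)
1/((w - 62600)*c) = 1/(-112060 - 62600*(-60895)) = -1/60895/(-174660) = -1/174660*(-1/60895) = 1/10635920700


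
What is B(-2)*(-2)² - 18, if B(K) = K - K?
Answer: -18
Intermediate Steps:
B(K) = 0
B(-2)*(-2)² - 18 = 0*(-2)² - 18 = 0*4 - 18 = 0 - 18 = -18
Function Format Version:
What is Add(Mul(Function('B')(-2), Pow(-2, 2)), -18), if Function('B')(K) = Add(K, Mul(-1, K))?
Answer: -18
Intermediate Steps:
Function('B')(K) = 0
Add(Mul(Function('B')(-2), Pow(-2, 2)), -18) = Add(Mul(0, Pow(-2, 2)), -18) = Add(Mul(0, 4), -18) = Add(0, -18) = -18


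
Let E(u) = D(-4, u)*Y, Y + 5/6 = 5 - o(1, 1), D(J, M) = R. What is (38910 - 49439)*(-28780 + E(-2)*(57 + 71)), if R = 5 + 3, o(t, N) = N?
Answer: 806647748/3 ≈ 2.6888e+8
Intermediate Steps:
R = 8
D(J, M) = 8
Y = 19/6 (Y = -⅚ + (5 - 1*1) = -⅚ + (5 - 1) = -⅚ + 4 = 19/6 ≈ 3.1667)
E(u) = 76/3 (E(u) = 8*(19/6) = 76/3)
(38910 - 49439)*(-28780 + E(-2)*(57 + 71)) = (38910 - 49439)*(-28780 + 76*(57 + 71)/3) = -10529*(-28780 + (76/3)*128) = -10529*(-28780 + 9728/3) = -10529*(-76612/3) = 806647748/3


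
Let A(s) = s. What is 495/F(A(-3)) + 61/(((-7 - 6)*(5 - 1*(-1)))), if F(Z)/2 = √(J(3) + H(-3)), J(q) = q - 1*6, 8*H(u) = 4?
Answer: -61/78 - 99*I*√10/2 ≈ -0.78205 - 156.53*I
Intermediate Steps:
H(u) = ½ (H(u) = (⅛)*4 = ½)
J(q) = -6 + q (J(q) = q - 6 = -6 + q)
F(Z) = I*√10 (F(Z) = 2*√((-6 + 3) + ½) = 2*√(-3 + ½) = 2*√(-5/2) = 2*(I*√10/2) = I*√10)
495/F(A(-3)) + 61/(((-7 - 6)*(5 - 1*(-1)))) = 495/((I*√10)) + 61/(((-7 - 6)*(5 - 1*(-1)))) = 495*(-I*√10/10) + 61/((-13*(5 + 1))) = -99*I*√10/2 + 61/((-13*6)) = -99*I*√10/2 + 61/(-78) = -99*I*√10/2 + 61*(-1/78) = -99*I*√10/2 - 61/78 = -61/78 - 99*I*√10/2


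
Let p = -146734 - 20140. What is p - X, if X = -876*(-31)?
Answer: -194030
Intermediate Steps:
X = 27156
p = -166874
p - X = -166874 - 1*27156 = -166874 - 27156 = -194030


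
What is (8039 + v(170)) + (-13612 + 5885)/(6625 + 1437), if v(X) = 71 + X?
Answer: 66745633/8062 ≈ 8279.0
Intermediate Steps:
(8039 + v(170)) + (-13612 + 5885)/(6625 + 1437) = (8039 + (71 + 170)) + (-13612 + 5885)/(6625 + 1437) = (8039 + 241) - 7727/8062 = 8280 - 7727*1/8062 = 8280 - 7727/8062 = 66745633/8062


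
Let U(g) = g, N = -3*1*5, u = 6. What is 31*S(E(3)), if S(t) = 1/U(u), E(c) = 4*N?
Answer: 31/6 ≈ 5.1667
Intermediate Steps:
N = -15 (N = -3*5 = -15)
E(c) = -60 (E(c) = 4*(-15) = -60)
S(t) = ⅙ (S(t) = 1/6 = ⅙)
31*S(E(3)) = 31*(⅙) = 31/6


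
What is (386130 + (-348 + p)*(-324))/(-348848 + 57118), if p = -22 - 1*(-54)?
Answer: -244257/145865 ≈ -1.6745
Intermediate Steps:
p = 32 (p = -22 + 54 = 32)
(386130 + (-348 + p)*(-324))/(-348848 + 57118) = (386130 + (-348 + 32)*(-324))/(-348848 + 57118) = (386130 - 316*(-324))/(-291730) = (386130 + 102384)*(-1/291730) = 488514*(-1/291730) = -244257/145865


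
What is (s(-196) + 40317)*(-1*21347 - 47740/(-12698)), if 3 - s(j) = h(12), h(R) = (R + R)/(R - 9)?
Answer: -780372555528/907 ≈ -8.6039e+8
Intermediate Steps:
h(R) = 2*R/(-9 + R) (h(R) = (2*R)/(-9 + R) = 2*R/(-9 + R))
s(j) = -5 (s(j) = 3 - 2*12/(-9 + 12) = 3 - 2*12/3 = 3 - 1*8 = 3 - 8 = -5)
(s(-196) + 40317)*(-1*21347 - 47740/(-12698)) = (-5 + 40317)*(-1*21347 - 47740/(-12698)) = 40312*(-21347 - 47740*(-1/12698)) = 40312*(-21347 + 3410/907) = 40312*(-19358319/907) = -780372555528/907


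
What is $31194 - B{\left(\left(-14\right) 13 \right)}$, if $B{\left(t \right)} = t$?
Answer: $31376$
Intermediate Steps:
$31194 - B{\left(\left(-14\right) 13 \right)} = 31194 - \left(-14\right) 13 = 31194 - -182 = 31194 + 182 = 31376$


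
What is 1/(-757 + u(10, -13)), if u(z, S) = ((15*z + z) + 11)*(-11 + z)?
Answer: -1/928 ≈ -0.0010776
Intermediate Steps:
u(z, S) = (-11 + z)*(11 + 16*z) (u(z, S) = (16*z + 11)*(-11 + z) = (11 + 16*z)*(-11 + z) = (-11 + z)*(11 + 16*z))
1/(-757 + u(10, -13)) = 1/(-757 + (-121 - 165*10 + 16*10²)) = 1/(-757 + (-121 - 1650 + 16*100)) = 1/(-757 + (-121 - 1650 + 1600)) = 1/(-757 - 171) = 1/(-928) = -1/928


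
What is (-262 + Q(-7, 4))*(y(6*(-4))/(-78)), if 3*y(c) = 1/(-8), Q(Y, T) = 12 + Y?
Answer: -257/1872 ≈ -0.13729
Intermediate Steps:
y(c) = -1/24 (y(c) = (1/3)/(-8) = (1/3)*(-1/8) = -1/24)
(-262 + Q(-7, 4))*(y(6*(-4))/(-78)) = (-262 + (12 - 7))*(-1/24/(-78)) = (-262 + 5)*(-1/24*(-1/78)) = -257*1/1872 = -257/1872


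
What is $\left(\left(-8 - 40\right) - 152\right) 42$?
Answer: $-8400$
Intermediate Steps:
$\left(\left(-8 - 40\right) - 152\right) 42 = \left(-48 - 152\right) 42 = \left(-200\right) 42 = -8400$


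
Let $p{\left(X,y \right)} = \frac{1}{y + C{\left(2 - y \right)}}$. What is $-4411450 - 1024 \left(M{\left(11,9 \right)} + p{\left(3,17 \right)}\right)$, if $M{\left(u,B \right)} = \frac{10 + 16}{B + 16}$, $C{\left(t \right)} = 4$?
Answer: $- \frac{2316595954}{525} \approx -4.4126 \cdot 10^{6}$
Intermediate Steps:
$p{\left(X,y \right)} = \frac{1}{4 + y}$ ($p{\left(X,y \right)} = \frac{1}{y + 4} = \frac{1}{4 + y}$)
$M{\left(u,B \right)} = \frac{26}{16 + B}$
$-4411450 - 1024 \left(M{\left(11,9 \right)} + p{\left(3,17 \right)}\right) = -4411450 - 1024 \left(\frac{26}{16 + 9} + \frac{1}{4 + 17}\right) = -4411450 - 1024 \left(\frac{26}{25} + \frac{1}{21}\right) = -4411450 - 1024 \cdot \frac{571}{525} = -4411450 - \frac{584704}{525} = - \frac{2316595954}{525}$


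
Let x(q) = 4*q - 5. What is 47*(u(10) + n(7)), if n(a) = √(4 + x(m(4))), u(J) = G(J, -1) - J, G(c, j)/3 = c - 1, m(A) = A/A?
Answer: 799 + 47*√3 ≈ 880.41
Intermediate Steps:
m(A) = 1
G(c, j) = -3 + 3*c (G(c, j) = 3*(c - 1) = 3*(-1 + c) = -3 + 3*c)
u(J) = -3 + 2*J (u(J) = (-3 + 3*J) - J = -3 + 2*J)
x(q) = -5 + 4*q
n(a) = √3 (n(a) = √(4 + (-5 + 4*1)) = √(4 + (-5 + 4)) = √(4 - 1) = √3)
47*(u(10) + n(7)) = 47*((-3 + 2*10) + √3) = 47*((-3 + 20) + √3) = 47*(17 + √3) = 799 + 47*√3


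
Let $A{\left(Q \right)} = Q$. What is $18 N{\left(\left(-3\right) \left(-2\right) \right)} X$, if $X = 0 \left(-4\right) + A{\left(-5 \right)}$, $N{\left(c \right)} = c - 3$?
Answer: $-270$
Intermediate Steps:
$N{\left(c \right)} = -3 + c$ ($N{\left(c \right)} = c - 3 = -3 + c$)
$X = -5$ ($X = 0 \left(-4\right) - 5 = 0 - 5 = -5$)
$18 N{\left(\left(-3\right) \left(-2\right) \right)} X = 18 \left(-3 - -6\right) \left(-5\right) = 18 \left(-3 + 6\right) \left(-5\right) = 18 \cdot 3 \left(-5\right) = 54 \left(-5\right) = -270$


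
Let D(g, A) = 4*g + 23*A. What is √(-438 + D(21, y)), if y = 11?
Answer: I*√101 ≈ 10.05*I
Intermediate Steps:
√(-438 + D(21, y)) = √(-438 + (4*21 + 23*11)) = √(-438 + (84 + 253)) = √(-438 + 337) = √(-101) = I*√101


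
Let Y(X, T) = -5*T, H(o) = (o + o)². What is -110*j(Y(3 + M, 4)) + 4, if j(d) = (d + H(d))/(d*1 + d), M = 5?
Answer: 4349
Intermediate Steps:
H(o) = 4*o² (H(o) = (2*o)² = 4*o²)
j(d) = (d + 4*d²)/(2*d) (j(d) = (d + 4*d²)/(d*1 + d) = (d + 4*d²)/(d + d) = (d + 4*d²)/((2*d)) = (d + 4*d²)*(1/(2*d)) = (d + 4*d²)/(2*d))
-110*j(Y(3 + M, 4)) + 4 = -110*(½ + 2*(-5*4)) + 4 = -110*(½ + 2*(-20)) + 4 = -110*(½ - 40) + 4 = -110*(-79/2) + 4 = 4345 + 4 = 4349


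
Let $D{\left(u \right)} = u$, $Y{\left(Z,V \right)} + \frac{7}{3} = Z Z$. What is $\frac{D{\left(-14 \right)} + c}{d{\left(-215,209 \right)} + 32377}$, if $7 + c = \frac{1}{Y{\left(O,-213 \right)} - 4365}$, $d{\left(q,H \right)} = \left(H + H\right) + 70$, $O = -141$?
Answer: $- \frac{325786}{509856655} \approx -0.00063898$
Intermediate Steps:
$Y{\left(Z,V \right)} = - \frac{7}{3} + Z^{2}$ ($Y{\left(Z,V \right)} = - \frac{7}{3} + Z Z = - \frac{7}{3} + Z^{2}$)
$d{\left(q,H \right)} = 70 + 2 H$ ($d{\left(q,H \right)} = 2 H + 70 = 70 + 2 H$)
$c = - \frac{325784}{46541}$ ($c = -7 + \frac{1}{\left(- \frac{7}{3} + \left(-141\right)^{2}\right) - 4365} = -7 + \frac{1}{\left(- \frac{7}{3} + 19881\right) - 4365} = -7 + \frac{1}{\frac{59636}{3} - 4365} = -7 + \frac{1}{\frac{46541}{3}} = -7 + \frac{3}{46541} = - \frac{325784}{46541} \approx -6.9999$)
$\frac{D{\left(-14 \right)} + c}{d{\left(-215,209 \right)} + 32377} = \frac{-14 - \frac{325784}{46541}}{\left(70 + 2 \cdot 209\right) + 32377} = - \frac{977358}{46541 \left(\left(70 + 418\right) + 32377\right)} = - \frac{977358}{46541 \left(488 + 32377\right)} = - \frac{977358}{46541 \cdot 32865} = \left(- \frac{977358}{46541}\right) \frac{1}{32865} = - \frac{325786}{509856655}$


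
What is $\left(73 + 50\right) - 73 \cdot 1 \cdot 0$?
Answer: $123$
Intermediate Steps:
$\left(73 + 50\right) - 73 \cdot 1 \cdot 0 = 123 - 0 = 123 + 0 = 123$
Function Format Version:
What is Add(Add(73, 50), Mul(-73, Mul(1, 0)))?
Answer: 123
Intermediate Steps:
Add(Add(73, 50), Mul(-73, Mul(1, 0))) = Add(123, Mul(-73, 0)) = Add(123, 0) = 123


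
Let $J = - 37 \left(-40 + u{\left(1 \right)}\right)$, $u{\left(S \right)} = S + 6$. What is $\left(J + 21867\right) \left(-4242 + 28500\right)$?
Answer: $560068704$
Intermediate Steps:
$u{\left(S \right)} = 6 + S$
$J = 1221$ ($J = - 37 \left(-40 + \left(6 + 1\right)\right) = - 37 \left(-40 + 7\right) = \left(-37\right) \left(-33\right) = 1221$)
$\left(J + 21867\right) \left(-4242 + 28500\right) = \left(1221 + 21867\right) \left(-4242 + 28500\right) = 23088 \cdot 24258 = 560068704$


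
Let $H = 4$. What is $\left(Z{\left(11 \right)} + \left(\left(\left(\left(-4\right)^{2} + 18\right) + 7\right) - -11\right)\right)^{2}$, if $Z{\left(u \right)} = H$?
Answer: $3136$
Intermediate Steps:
$Z{\left(u \right)} = 4$
$\left(Z{\left(11 \right)} + \left(\left(\left(\left(-4\right)^{2} + 18\right) + 7\right) - -11\right)\right)^{2} = \left(4 + \left(\left(\left(\left(-4\right)^{2} + 18\right) + 7\right) - -11\right)\right)^{2} = \left(4 + \left(\left(\left(16 + 18\right) + 7\right) + 11\right)\right)^{2} = \left(4 + \left(\left(34 + 7\right) + 11\right)\right)^{2} = \left(4 + \left(41 + 11\right)\right)^{2} = \left(4 + 52\right)^{2} = 56^{2} = 3136$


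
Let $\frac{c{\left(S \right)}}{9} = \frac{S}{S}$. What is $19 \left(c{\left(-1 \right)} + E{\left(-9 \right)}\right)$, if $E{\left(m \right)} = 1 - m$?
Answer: $361$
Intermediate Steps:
$c{\left(S \right)} = 9$ ($c{\left(S \right)} = 9 \frac{S}{S} = 9 \cdot 1 = 9$)
$19 \left(c{\left(-1 \right)} + E{\left(-9 \right)}\right) = 19 \left(9 + \left(1 - -9\right)\right) = 19 \left(9 + \left(1 + 9\right)\right) = 19 \left(9 + 10\right) = 19 \cdot 19 = 361$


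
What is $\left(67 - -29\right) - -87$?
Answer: $183$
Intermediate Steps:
$\left(67 - -29\right) - -87 = \left(67 + 29\right) + 87 = 96 + 87 = 183$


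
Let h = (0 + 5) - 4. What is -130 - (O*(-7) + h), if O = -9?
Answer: -194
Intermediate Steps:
h = 1 (h = 5 - 4 = 1)
-130 - (O*(-7) + h) = -130 - (-9*(-7) + 1) = -130 - (63 + 1) = -130 - 1*64 = -130 - 64 = -194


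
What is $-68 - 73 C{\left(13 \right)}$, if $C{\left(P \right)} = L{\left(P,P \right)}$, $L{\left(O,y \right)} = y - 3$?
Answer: $-798$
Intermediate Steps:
$L{\left(O,y \right)} = -3 + y$ ($L{\left(O,y \right)} = y - 3 = -3 + y$)
$C{\left(P \right)} = -3 + P$
$-68 - 73 C{\left(13 \right)} = -68 - 73 \left(-3 + 13\right) = -68 - 730 = -798$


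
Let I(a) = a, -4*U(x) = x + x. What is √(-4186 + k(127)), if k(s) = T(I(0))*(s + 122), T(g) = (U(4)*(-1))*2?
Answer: I*√3190 ≈ 56.48*I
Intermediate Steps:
U(x) = -x/2 (U(x) = -(x + x)/4 = -x/2)
T(g) = 4 (T(g) = (-½*4*(-1))*2 = -2*(-1)*2 = 2*2 = 4)
k(s) = 488 + 4*s (k(s) = 4*(s + 122) = 4*(122 + s) = 488 + 4*s)
√(-4186 + k(127)) = √(-4186 + (488 + 4*127)) = √(-4186 + (488 + 508)) = √(-4186 + 996) = √(-3190) = I*√3190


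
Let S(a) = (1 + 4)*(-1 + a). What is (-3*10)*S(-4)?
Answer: 750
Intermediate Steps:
S(a) = -5 + 5*a (S(a) = 5*(-1 + a) = -5 + 5*a)
(-3*10)*S(-4) = (-3*10)*(-5 + 5*(-4)) = -30*(-5 - 20) = -30*(-25) = 750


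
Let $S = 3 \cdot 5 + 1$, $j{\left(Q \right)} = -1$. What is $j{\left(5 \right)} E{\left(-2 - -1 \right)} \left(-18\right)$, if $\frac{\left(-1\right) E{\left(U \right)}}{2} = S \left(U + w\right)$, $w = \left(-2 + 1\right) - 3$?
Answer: $2880$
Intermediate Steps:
$w = -4$ ($w = -1 - 3 = -4$)
$S = 16$ ($S = 15 + 1 = 16$)
$E{\left(U \right)} = 128 - 32 U$ ($E{\left(U \right)} = - 2 \cdot 16 \left(U - 4\right) = - 2 \cdot 16 \left(-4 + U\right) = - 2 \left(-64 + 16 U\right) = 128 - 32 U$)
$j{\left(5 \right)} E{\left(-2 - -1 \right)} \left(-18\right) = - (128 - 32 \left(-2 - -1\right)) \left(-18\right) = - (128 - 32 \left(-2 + 1\right)) \left(-18\right) = - (128 - -32) \left(-18\right) = - (128 + 32) \left(-18\right) = \left(-1\right) 160 \left(-18\right) = \left(-160\right) \left(-18\right) = 2880$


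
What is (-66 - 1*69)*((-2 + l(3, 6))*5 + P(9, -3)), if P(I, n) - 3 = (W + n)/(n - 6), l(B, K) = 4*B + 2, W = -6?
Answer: -8640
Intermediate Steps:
l(B, K) = 2 + 4*B
P(I, n) = 4 (P(I, n) = 3 + (-6 + n)/(n - 6) = 3 + (-6 + n)/(-6 + n) = 3 + 1 = 4)
(-66 - 1*69)*((-2 + l(3, 6))*5 + P(9, -3)) = (-66 - 1*69)*((-2 + (2 + 4*3))*5 + 4) = (-66 - 69)*((-2 + (2 + 12))*5 + 4) = -135*((-2 + 14)*5 + 4) = -135*(12*5 + 4) = -135*(60 + 4) = -135*64 = -8640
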